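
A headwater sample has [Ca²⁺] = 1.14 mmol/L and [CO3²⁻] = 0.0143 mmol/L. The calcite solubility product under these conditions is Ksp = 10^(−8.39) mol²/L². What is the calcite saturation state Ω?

Ω = 4.00

Ksp = 10^(−8.39) = 4.074×10^-9
Ω = [Ca²⁺][CO3²⁻]/Ksp = (1.14×10^-3)(0.0143×10^-3) / 4.074×10^-9 = 4.00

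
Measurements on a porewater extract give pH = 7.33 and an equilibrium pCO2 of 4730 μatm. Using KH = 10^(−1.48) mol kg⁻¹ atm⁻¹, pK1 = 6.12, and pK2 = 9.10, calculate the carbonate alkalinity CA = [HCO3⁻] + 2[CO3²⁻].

CA = 2.63 mmol/kg

[CO2*] = KH · pCO2 = 10^(−1.48) × 4730×10^-6 = 1.566×10^-4 mol/kg
α₀ = 1/(1 + K1/[H⁺] + K1K2/[H⁺]²) = 1/(1 + 10^+1.21 + 10^-0.56) = 0.05716
DIC = [CO2*]/α₀ = 1.566×10^-4 / 0.05716 = 2.740 mmol/kg
CA = (α₁ + 2α₂)·DIC = (0.9271 + 2×0.01574) × 2.740 = 2.63 mmol/kg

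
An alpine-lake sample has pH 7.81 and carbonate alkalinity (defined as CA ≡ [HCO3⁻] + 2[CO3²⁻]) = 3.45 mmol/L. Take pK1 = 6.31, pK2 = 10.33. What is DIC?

CA = [HCO3⁻] + 2[CO3²⁻] = (α₁ + 2α₂)·DIC
At pH 7.81: [H⁺]/K1 = 10^-1.50 = 0.031623, K2/[H⁺] = 10^-2.52 = 0.0030200
α₁ = 1/(1 + 0.031623 + 0.0030200) = 1/1.0346 = 0.9665; α₂ = α₁·K2/[H⁺] = 0.002919
α₁ + 2α₂ = 0.9724
DIC = CA / (α₁ + 2α₂) = 3.45 / 0.9724 = 3.55 mmol/L

DIC = 3.55 mmol/L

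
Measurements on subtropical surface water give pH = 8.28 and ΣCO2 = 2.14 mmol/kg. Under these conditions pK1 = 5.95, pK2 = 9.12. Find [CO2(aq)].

α₀ = 1 / (1 + K1/[H⁺] + K1K2/[H⁺]²) = 1 / (1 + 10^+2.33 + 10^+1.49)
   = 1 / (1 + 213.80 + 30.903) = 1/245.70 = 0.004070
[CO2*] = α₀ × DIC = 0.004070 × 2.14 = 0.00871 mmol/kg = 8.71 μmol/kg

[CO2*] = 8.71 μmol/kg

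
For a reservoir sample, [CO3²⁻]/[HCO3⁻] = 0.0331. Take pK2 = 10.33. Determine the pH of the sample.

From K2 = [H⁺][CO3²⁻]/[HCO3⁻]:  pH = pK2 + log₁₀([CO3²⁻]/[HCO3⁻])
log₁₀(0.0331) = -1.480
pH = 10.33 + (-1.480) = 8.85

pH = 8.85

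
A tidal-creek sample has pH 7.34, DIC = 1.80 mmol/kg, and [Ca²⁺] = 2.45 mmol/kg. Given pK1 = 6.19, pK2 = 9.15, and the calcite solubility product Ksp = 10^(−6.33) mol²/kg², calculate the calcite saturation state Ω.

α₂ = 1 / (1 + [H⁺]/K2 + [H⁺]²/(K1K2)) = 1 / (1 + 10^+1.81 + 10^+0.66)
   = 1 / (1 + 64.565 + 4.5709) = 1/70.136 = 0.01426
[CO3²⁻] = α₂ × DIC = 0.01426 × 1.80 = 0.02566 mmol/kg
Ksp = 10^(−6.33) = 4.677×10^-7
Ω = [Ca²⁺][CO3²⁻]/Ksp = (2.45×10^-3)(2.566×10^-5) / 4.677×10^-7 = 0.134

Ω = 0.134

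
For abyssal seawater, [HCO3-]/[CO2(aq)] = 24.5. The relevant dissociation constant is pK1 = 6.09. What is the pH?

From K1 = [H⁺][HCO3-]/[CO2(aq)]:  pH = pK1 + log₁₀([HCO3-]/[CO2(aq)])
log₁₀(24.5) = +1.389
pH = 6.09 + (+1.389) = 7.48

pH = 7.48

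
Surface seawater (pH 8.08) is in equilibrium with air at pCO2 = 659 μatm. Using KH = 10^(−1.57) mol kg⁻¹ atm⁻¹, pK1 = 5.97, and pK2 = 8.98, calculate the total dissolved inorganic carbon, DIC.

DIC = 2.59 mmol/kg

[CO2*] = KH · pCO2 = 10^(−1.57) × 659×10^-6 = 1.774×10^-5 mol/kg
α₀ = 1/(1 + K1/[H⁺] + K1K2/[H⁺]²) = 1/(1 + 10^+2.11 + 10^+1.21) = 0.006847
DIC = [CO2*]/α₀ = 1.774×10^-5 / 0.006847 = 2.59 mmol/kg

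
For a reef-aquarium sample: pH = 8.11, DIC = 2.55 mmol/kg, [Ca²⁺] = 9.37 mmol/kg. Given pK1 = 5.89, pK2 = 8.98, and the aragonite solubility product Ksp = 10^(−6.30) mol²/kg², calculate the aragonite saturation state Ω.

Ω = 5.64

α₂ = 1 / (1 + [H⁺]/K2 + [H⁺]²/(K1K2)) = 1 / (1 + 10^+0.87 + 10^-1.35)
   = 1 / (1 + 7.4131 + 0.044668) = 1/8.4578 = 0.1182
[CO3²⁻] = α₂ × DIC = 0.1182 × 2.55 = 0.3015 mmol/kg
Ksp = 10^(−6.30) = 5.012×10^-7
Ω = [Ca²⁺][CO3²⁻]/Ksp = (9.37×10^-3)(3.015×10^-4) / 5.012×10^-7 = 5.64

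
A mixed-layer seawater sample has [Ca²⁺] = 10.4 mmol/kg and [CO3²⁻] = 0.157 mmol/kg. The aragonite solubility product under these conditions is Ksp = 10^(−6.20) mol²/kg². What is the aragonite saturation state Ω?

Ksp = 10^(−6.20) = 6.310×10^-7
Ω = [Ca²⁺][CO3²⁻]/Ksp = (10.4×10^-3)(0.157×10^-3) / 6.310×10^-7 = 2.59

Ω = 2.59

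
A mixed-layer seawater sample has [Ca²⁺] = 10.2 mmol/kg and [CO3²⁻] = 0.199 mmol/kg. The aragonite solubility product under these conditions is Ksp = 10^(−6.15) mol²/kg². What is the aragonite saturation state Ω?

Ω = 2.87

Ksp = 10^(−6.15) = 7.079×10^-7
Ω = [Ca²⁺][CO3²⁻]/Ksp = (10.2×10^-3)(0.199×10^-3) / 7.079×10^-7 = 2.87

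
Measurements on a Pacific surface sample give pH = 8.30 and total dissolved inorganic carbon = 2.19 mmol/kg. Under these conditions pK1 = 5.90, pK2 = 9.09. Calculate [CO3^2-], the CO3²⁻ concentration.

α₂ = 1 / (1 + [H⁺]/K2 + [H⁺]²/(K1K2)) = 1 / (1 + 10^+0.79 + 10^-1.61)
   = 1 / (1 + 6.1660 + 0.024547) = 1/7.1905 = 0.1391
[CO3²⁻] = α₂ × DIC = 0.1391 × 2.19 = 0.305 mmol/kg

[CO3²⁻] = 0.305 mmol/kg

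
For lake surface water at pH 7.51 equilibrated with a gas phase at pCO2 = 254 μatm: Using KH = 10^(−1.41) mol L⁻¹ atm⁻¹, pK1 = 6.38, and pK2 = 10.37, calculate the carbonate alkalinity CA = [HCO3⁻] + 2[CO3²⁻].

[CO2*] = KH · pCO2 = 10^(−1.41) × 254×10^-6 = 9.882×10^-6 mol/L
α₀ = 1/(1 + K1/[H⁺] + K1K2/[H⁺]²) = 1/(1 + 10^+1.13 + 10^-1.73) = 0.06893
DIC = [CO2*]/α₀ = 9.882×10^-6 / 0.06893 = 0.1434 mmol/L
CA = (α₁ + 2α₂)·DIC = (0.9298 + 2×0.001283) × 0.1434 = 0.134 mmol/L

CA = 0.134 mmol/L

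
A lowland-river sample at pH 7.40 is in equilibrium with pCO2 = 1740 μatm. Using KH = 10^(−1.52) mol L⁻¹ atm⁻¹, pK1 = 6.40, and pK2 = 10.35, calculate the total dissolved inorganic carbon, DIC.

DIC = 0.579 mmol/L

[CO2*] = KH · pCO2 = 10^(−1.52) × 1740×10^-6 = 5.255×10^-5 mol/L
α₀ = 1/(1 + K1/[H⁺] + K1K2/[H⁺]²) = 1/(1 + 10^+1.00 + 10^-1.95) = 0.09082
DIC = [CO2*]/α₀ = 5.255×10^-5 / 0.09082 = 0.579 mmol/L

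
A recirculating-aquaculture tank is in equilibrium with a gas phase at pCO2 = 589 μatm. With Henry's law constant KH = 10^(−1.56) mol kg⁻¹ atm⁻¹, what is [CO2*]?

[CO2*] = 16.2 μmol/kg

KH = 10^(−1.56) = 2.754×10^-2 mol kg⁻¹ atm⁻¹
[CO2*] = KH · pCO2 = 2.754×10^-2 × 589×10^-6 atm = 1.62×10^-5 mol/kg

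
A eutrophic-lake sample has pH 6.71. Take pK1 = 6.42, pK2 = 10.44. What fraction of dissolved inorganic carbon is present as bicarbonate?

α₁ = 0.661

α₁ = 1 / (1 + [H⁺]/K1 + K2/[H⁺]) = 1 / (1 + 10^-0.29 + 10^-3.73)
   = 1 / (1 + 0.51286 + 0.00018621) = 1/1.5130 = 0.6609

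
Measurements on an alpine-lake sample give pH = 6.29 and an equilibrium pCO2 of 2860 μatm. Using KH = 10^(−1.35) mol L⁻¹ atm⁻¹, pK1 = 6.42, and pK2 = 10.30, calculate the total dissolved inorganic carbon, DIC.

[CO2*] = KH · pCO2 = 10^(−1.35) × 2860×10^-6 = 1.278×10^-4 mol/L
α₀ = 1/(1 + K1/[H⁺] + K1K2/[H⁺]²) = 1/(1 + 10^-0.13 + 10^-4.14) = 0.5743
DIC = [CO2*]/α₀ = 1.278×10^-4 / 0.5743 = 0.222 mmol/L

DIC = 0.222 mmol/L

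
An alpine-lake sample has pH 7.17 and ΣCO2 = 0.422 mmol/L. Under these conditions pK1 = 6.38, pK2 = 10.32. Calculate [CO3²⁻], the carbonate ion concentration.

α₂ = 1 / (1 + [H⁺]/K2 + [H⁺]²/(K1K2)) = 1 / (1 + 10^+3.15 + 10^+2.36)
   = 1 / (1 + 1412.5 + 229.09) = 1/1642.6 = 0.0006088
[CO3²⁻] = α₂ × DIC = 0.0006088 × 0.422 = 0.000257 mmol/L = 0.257 μmol/L

[CO3²⁻] = 0.257 μmol/L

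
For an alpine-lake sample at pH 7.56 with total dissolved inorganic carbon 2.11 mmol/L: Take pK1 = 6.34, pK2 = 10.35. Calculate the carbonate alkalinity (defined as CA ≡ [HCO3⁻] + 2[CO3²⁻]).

CA = [HCO3⁻] + 2[CO3²⁻] = (α₁ + 2α₂)·DIC
At pH 7.56: [H⁺]/K1 = 10^-1.22 = 0.060256, K2/[H⁺] = 10^-2.79 = 0.0016218
α₁ = 1/(1 + 0.060256 + 0.0016218) = 1/1.0619 = 0.9417; α₂ = α₁·K2/[H⁺] = 0.001527
α₁ + 2α₂ = 0.9448
CA = 0.9448 × 2.11 = 1.99 mmol/L

CA = 1.99 mmol/L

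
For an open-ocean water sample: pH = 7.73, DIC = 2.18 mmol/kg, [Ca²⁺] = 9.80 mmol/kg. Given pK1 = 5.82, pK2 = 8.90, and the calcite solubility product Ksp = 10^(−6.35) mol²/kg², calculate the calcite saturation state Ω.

α₂ = 1 / (1 + [H⁺]/K2 + [H⁺]²/(K1K2)) = 1 / (1 + 10^+1.17 + 10^-0.74)
   = 1 / (1 + 14.791 + 0.18197) = 1/15.973 = 0.06261
[CO3²⁻] = α₂ × DIC = 0.06261 × 2.18 = 0.1365 mmol/kg
Ksp = 10^(−6.35) = 4.467×10^-7
Ω = [Ca²⁺][CO3²⁻]/Ksp = (9.80×10^-3)(1.365×10^-4) / 4.467×10^-7 = 2.99

Ω = 2.99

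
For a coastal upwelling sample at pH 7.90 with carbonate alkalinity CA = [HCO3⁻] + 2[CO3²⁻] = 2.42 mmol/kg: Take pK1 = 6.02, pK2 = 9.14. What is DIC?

CA = [HCO3⁻] + 2[CO3²⁻] = (α₁ + 2α₂)·DIC
At pH 7.90: [H⁺]/K1 = 10^-1.88 = 0.013183, K2/[H⁺] = 10^-1.24 = 0.057544
α₁ = 1/(1 + 0.013183 + 0.057544) = 1/1.0707 = 0.9339; α₂ = α₁·K2/[H⁺] = 0.05374
α₁ + 2α₂ = 1.0414
DIC = CA / (α₁ + 2α₂) = 2.42 / 1.0414 = 2.32 mmol/kg

DIC = 2.32 mmol/kg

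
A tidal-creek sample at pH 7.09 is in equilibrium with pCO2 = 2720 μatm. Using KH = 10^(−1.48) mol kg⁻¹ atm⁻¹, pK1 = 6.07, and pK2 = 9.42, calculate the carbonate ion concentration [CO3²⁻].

[CO3²⁻] = 4.41 μmol/kg

[CO2*] = KH · pCO2 = 10^(−1.48) × 2720×10^-6 = 9.007×10^-5 mol/kg
α₀ = 1/(1 + K1/[H⁺] + K1K2/[H⁺]²) = 1/(1 + 10^+1.02 + 10^-1.31) = 0.08680
DIC = [CO2*]/α₀ = 9.007×10^-5 / 0.08680 = 1.038 mmol/kg
[CO3²⁻] = α₂·DIC; α₂ = 0.004251, so [CO3²⁻] = 0.004251 × 1.038 = 0.00441 mmol/kg = 4.41 μmol/kg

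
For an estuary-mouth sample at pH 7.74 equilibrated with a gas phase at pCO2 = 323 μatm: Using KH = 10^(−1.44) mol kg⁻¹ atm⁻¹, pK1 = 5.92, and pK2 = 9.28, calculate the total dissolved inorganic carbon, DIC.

DIC = 0.809 mmol/kg

[CO2*] = KH · pCO2 = 10^(−1.44) × 323×10^-6 = 1.173×10^-5 mol/kg
α₀ = 1/(1 + K1/[H⁺] + K1K2/[H⁺]²) = 1/(1 + 10^+1.82 + 10^+0.28) = 0.01450
DIC = [CO2*]/α₀ = 1.173×10^-5 / 0.01450 = 0.809 mmol/kg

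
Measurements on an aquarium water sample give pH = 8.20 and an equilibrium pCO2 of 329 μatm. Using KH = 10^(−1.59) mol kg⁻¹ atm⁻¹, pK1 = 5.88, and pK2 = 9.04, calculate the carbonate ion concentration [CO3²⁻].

[CO2*] = KH · pCO2 = 10^(−1.59) × 329×10^-6 = 8.457×10^-6 mol/kg
α₀ = 1/(1 + K1/[H⁺] + K1K2/[H⁺]²) = 1/(1 + 10^+2.32 + 10^+1.48) = 0.004164
DIC = [CO2*]/α₀ = 8.457×10^-6 / 0.004164 = 2.031 mmol/kg
[CO3²⁻] = α₂·DIC; α₂ = 0.1258, so [CO3²⁻] = 0.1258 × 2.031 = 0.255 mmol/kg

[CO3²⁻] = 0.255 mmol/kg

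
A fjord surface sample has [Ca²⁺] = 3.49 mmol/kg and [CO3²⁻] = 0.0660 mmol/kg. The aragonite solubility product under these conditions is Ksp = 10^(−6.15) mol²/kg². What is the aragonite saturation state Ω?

Ksp = 10^(−6.15) = 7.079×10^-7
Ω = [Ca²⁺][CO3²⁻]/Ksp = (3.49×10^-3)(0.0660×10^-3) / 7.079×10^-7 = 0.325

Ω = 0.325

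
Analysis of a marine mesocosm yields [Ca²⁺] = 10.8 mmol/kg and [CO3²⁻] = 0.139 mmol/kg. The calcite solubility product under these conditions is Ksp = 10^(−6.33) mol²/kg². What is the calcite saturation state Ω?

Ω = 3.21

Ksp = 10^(−6.33) = 4.677×10^-7
Ω = [Ca²⁺][CO3²⁻]/Ksp = (10.8×10^-3)(0.139×10^-3) / 4.677×10^-7 = 3.21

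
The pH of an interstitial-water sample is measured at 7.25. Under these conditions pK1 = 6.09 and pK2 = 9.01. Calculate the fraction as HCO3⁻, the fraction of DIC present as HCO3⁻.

α₁ = 1 / (1 + [H⁺]/K1 + K2/[H⁺]) = 1 / (1 + 10^-1.16 + 10^-1.76)
   = 1 / (1 + 0.069183 + 0.017378) = 1/1.0866 = 0.9203

α₁ = 0.920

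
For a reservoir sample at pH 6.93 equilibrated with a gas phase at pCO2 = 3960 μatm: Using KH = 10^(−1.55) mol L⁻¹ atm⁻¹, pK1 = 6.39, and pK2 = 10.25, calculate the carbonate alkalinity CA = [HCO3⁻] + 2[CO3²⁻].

[CO2*] = KH · pCO2 = 10^(−1.55) × 3960×10^-6 = 1.116×10^-4 mol/L
α₀ = 1/(1 + K1/[H⁺] + K1K2/[H⁺]²) = 1/(1 + 10^+0.54 + 10^-2.78) = 0.2238
DIC = [CO2*]/α₀ = 1.116×10^-4 / 0.2238 = 0.4988 mmol/L
CA = (α₁ + 2α₂)·DIC = (0.7759 + 2×0.0003714) × 0.4988 = 0.387 mmol/L

CA = 0.387 mmol/L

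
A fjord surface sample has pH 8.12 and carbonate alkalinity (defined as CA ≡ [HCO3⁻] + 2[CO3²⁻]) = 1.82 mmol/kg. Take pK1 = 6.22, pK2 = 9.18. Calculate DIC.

CA = [HCO3⁻] + 2[CO3²⁻] = (α₁ + 2α₂)·DIC
At pH 8.12: [H⁺]/K1 = 10^-1.90 = 0.012589, K2/[H⁺] = 10^-1.06 = 0.087096
α₁ = 1/(1 + 0.012589 + 0.087096) = 1/1.0997 = 0.9094; α₂ = α₁·K2/[H⁺] = 0.07920
α₁ + 2α₂ = 1.0678
DIC = CA / (α₁ + 2α₂) = 1.82 / 1.0678 = 1.70 mmol/kg

DIC = 1.70 mmol/kg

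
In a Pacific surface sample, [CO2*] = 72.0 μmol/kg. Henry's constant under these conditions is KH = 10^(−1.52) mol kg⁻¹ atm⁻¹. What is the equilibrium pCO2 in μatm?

pCO2 = 2380 μatm

KH = 10^(−1.52) = 3.020×10^-2 mol kg⁻¹ atm⁻¹
pCO2 = [CO2*]/KH = 72.0×10^-6 / 3.020×10^-2 = 2.38×10^-3 atm = 2380 μatm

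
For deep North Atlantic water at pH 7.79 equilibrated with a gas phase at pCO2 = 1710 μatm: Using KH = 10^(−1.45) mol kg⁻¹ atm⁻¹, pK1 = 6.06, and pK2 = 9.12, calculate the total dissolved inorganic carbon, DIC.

DIC = 3.47 mmol/kg

[CO2*] = KH · pCO2 = 10^(−1.45) × 1710×10^-6 = 6.067×10^-5 mol/kg
α₀ = 1/(1 + K1/[H⁺] + K1K2/[H⁺]²) = 1/(1 + 10^+1.73 + 10^+0.40) = 0.01748
DIC = [CO2*]/α₀ = 6.067×10^-5 / 0.01748 = 3.47 mmol/kg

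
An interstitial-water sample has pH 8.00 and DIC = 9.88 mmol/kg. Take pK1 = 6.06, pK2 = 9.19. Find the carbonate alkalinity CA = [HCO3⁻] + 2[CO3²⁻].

CA = [HCO3⁻] + 2[CO3²⁻] = (α₁ + 2α₂)·DIC
At pH 8.00: [H⁺]/K1 = 10^-1.94 = 0.011482, K2/[H⁺] = 10^-1.19 = 0.064565
α₁ = 1/(1 + 0.011482 + 0.064565) = 1/1.0760 = 0.9293; α₂ = α₁·K2/[H⁺] = 0.06000
α₁ + 2α₂ = 1.0493
CA = 1.0493 × 9.88 = 10.4 mmol/kg

CA = 10.4 mmol/kg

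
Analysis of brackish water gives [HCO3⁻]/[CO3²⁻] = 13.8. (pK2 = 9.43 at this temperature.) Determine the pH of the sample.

From K2 = [H⁺][CO3²⁻]/[HCO3⁻]:  pH = pK2 − log₁₀([HCO3⁻]/[CO3²⁻])
log₁₀(13.8) = +1.140
pH = 9.43 − (+1.140) = 8.29

pH = 8.29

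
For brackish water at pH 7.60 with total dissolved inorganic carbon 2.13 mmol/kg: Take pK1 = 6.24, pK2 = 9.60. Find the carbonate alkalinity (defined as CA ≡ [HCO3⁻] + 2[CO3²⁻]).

CA = 2.06 mmol/kg

CA = [HCO3⁻] + 2[CO3²⁻] = (α₁ + 2α₂)·DIC
At pH 7.60: [H⁺]/K1 = 10^-1.36 = 0.043652, K2/[H⁺] = 10^-2.00 = 0.010000
α₁ = 1/(1 + 0.043652 + 0.010000) = 1/1.0537 = 0.9491; α₂ = α₁·K2/[H⁺] = 0.009491
α₁ + 2α₂ = 0.9681
CA = 0.9681 × 2.13 = 2.06 mmol/kg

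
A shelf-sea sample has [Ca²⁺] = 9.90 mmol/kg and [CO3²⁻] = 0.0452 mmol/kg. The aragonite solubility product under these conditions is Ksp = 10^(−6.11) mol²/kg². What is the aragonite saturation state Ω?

Ω = 0.576

Ksp = 10^(−6.11) = 7.762×10^-7
Ω = [Ca²⁺][CO3²⁻]/Ksp = (9.90×10^-3)(0.0452×10^-3) / 7.762×10^-7 = 0.576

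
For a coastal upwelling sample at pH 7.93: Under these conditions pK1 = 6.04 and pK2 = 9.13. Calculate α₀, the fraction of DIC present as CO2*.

α₀ = 0.0120

α₀ = 1 / (1 + K1/[H⁺] + K1K2/[H⁺]²) = 1 / (1 + 10^+1.89 + 10^+0.69)
   = 1 / (1 + 77.625 + 4.8978) = 1/83.522 = 0.01197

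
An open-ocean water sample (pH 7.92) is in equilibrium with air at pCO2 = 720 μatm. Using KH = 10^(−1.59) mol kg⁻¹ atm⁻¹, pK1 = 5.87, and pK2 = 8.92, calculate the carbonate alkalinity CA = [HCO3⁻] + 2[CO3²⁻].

CA = 2.49 mmol/kg

[CO2*] = KH · pCO2 = 10^(−1.59) × 720×10^-6 = 1.851×10^-5 mol/kg
α₀ = 1/(1 + K1/[H⁺] + K1K2/[H⁺]²) = 1/(1 + 10^+2.05 + 10^+1.05) = 0.008037
DIC = [CO2*]/α₀ = 1.851×10^-5 / 0.008037 = 2.303 mmol/kg
CA = (α₁ + 2α₂)·DIC = (0.9018 + 2×0.09018) × 2.303 = 2.49 mmol/kg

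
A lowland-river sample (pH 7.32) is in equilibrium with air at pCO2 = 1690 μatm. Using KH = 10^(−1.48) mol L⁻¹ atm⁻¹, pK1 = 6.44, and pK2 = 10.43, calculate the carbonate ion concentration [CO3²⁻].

[CO3²⁻] = 0.330 μmol/L

[CO2*] = KH · pCO2 = 10^(−1.48) × 1690×10^-6 = 5.596×10^-5 mol/L
α₀ = 1/(1 + K1/[H⁺] + K1K2/[H⁺]²) = 1/(1 + 10^+0.88 + 10^-2.23) = 0.1164
DIC = [CO2*]/α₀ = 5.596×10^-5 / 0.1164 = 0.4808 mmol/L
[CO3²⁻] = α₂·DIC; α₂ = 0.0006854, so [CO3²⁻] = 0.0006854 × 0.4808 = 0.000330 mmol/L = 0.330 μmol/L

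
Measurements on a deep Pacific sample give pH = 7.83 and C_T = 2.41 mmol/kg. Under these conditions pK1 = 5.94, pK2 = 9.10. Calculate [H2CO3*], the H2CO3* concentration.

α₀ = 1 / (1 + K1/[H⁺] + K1K2/[H⁺]²) = 1 / (1 + 10^+1.89 + 10^+0.62)
   = 1 / (1 + 77.625 + 4.1687) = 1/82.793 = 0.01208
[CO2*] = α₀ × DIC = 0.01208 × 2.41 = 0.0291 mmol/kg

[CO2*] = 0.0291 mmol/kg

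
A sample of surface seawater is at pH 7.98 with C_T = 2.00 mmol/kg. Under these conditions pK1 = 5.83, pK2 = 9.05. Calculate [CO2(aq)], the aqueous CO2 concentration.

α₀ = 1 / (1 + K1/[H⁺] + K1K2/[H⁺]²) = 1 / (1 + 10^+2.15 + 10^+1.08)
   = 1 / (1 + 141.25 + 12.023) = 1/154.28 = 0.006482
[CO2*] = α₀ × DIC = 0.006482 × 2.00 = 0.0130 mmol/kg = 13.0 μmol/kg

[CO2*] = 13.0 μmol/kg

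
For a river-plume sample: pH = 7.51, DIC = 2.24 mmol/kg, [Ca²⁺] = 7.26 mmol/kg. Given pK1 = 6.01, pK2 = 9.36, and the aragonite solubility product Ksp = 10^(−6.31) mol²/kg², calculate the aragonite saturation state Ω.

Ω = 0.448

α₂ = 1 / (1 + [H⁺]/K2 + [H⁺]²/(K1K2)) = 1 / (1 + 10^+1.85 + 10^+0.35)
   = 1 / (1 + 70.795 + 2.2387) = 1/74.033 = 0.01351
[CO3²⁻] = α₂ × DIC = 0.01351 × 2.24 = 0.03026 mmol/kg
Ksp = 10^(−6.31) = 4.898×10^-7
Ω = [Ca²⁺][CO3²⁻]/Ksp = (7.26×10^-3)(3.026×10^-5) / 4.898×10^-7 = 0.448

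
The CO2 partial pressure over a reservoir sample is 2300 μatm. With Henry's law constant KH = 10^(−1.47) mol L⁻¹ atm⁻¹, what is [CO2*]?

[CO2*] = 77.9 μmol/L

KH = 10^(−1.47) = 3.388×10^-2 mol L⁻¹ atm⁻¹
[CO2*] = KH · pCO2 = 3.388×10^-2 × 2300×10^-6 atm = 7.79×10^-5 mol/L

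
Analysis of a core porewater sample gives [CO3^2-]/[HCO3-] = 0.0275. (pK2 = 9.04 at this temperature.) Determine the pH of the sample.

From K2 = [H⁺][CO3^2-]/[HCO3-]:  pH = pK2 + log₁₀([CO3^2-]/[HCO3-])
log₁₀(0.0275) = -1.561
pH = 9.04 + (-1.561) = 7.48

pH = 7.48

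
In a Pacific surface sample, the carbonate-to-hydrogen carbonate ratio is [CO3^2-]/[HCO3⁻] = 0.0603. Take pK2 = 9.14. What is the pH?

From K2 = [H⁺][CO3^2-]/[HCO3⁻]:  pH = pK2 + log₁₀([CO3^2-]/[HCO3⁻])
log₁₀(0.0603) = -1.220
pH = 9.14 + (-1.220) = 7.92

pH = 7.92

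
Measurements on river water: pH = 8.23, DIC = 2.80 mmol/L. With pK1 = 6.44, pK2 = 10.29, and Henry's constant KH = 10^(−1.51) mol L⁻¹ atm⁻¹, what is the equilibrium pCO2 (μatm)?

α₀ = 1 / (1 + K1/[H⁺] + K1K2/[H⁺]²) = 1 / (1 + 10^+1.79 + 10^-0.27)
   = 1 / (1 + 61.660 + 0.53703) = 1/63.197 = 0.01582
[CO2*] = α₀ × DIC = 0.01582 × 2.80 = 0.04431 mmol/L
pCO2 = [CO2*]/KH = 4.431×10^-5 / 3.090×10^-2 = 1430 μatm

pCO2 = 1430 μatm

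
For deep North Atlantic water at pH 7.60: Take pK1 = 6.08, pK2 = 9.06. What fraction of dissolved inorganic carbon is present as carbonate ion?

α₂ = 0.0326

α₂ = 1 / (1 + [H⁺]/K2 + [H⁺]²/(K1K2)) = 1 / (1 + 10^+1.46 + 10^-0.06)
   = 1 / (1 + 28.840 + 0.87096) = 1/30.711 = 0.03256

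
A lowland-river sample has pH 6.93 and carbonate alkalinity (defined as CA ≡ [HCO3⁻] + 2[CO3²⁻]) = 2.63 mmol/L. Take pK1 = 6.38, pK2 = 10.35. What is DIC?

CA = [HCO3⁻] + 2[CO3²⁻] = (α₁ + 2α₂)·DIC
At pH 6.93: [H⁺]/K1 = 10^-0.55 = 0.28184, K2/[H⁺] = 10^-3.42 = 0.00038019
α₁ = 1/(1 + 0.28184 + 0.00038019) = 1/1.2822 = 0.7799; α₂ = α₁·K2/[H⁺] = 0.0002965
α₁ + 2α₂ = 0.7805
DIC = CA / (α₁ + 2α₂) = 2.63 / 0.7805 = 3.37 mmol/L

DIC = 3.37 mmol/L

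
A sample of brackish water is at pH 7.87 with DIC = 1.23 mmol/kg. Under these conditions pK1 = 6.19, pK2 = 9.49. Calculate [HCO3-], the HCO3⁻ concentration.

α₁ = 1 / (1 + [H⁺]/K1 + K2/[H⁺]) = 1 / (1 + 10^-1.68 + 10^-1.62)
   = 1 / (1 + 0.020893 + 0.023988) = 1/1.0449 = 0.9570
[HCO3⁻] = α₁ × DIC = 0.9570 × 1.23 = 1.18 mmol/kg

[HCO3⁻] = 1.18 mmol/kg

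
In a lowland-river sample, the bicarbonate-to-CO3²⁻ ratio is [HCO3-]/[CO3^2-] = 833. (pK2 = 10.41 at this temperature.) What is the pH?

pH = 7.49

From K2 = [H⁺][CO3^2-]/[HCO3-]:  pH = pK2 − log₁₀([HCO3-]/[CO3^2-])
log₁₀(833) = +2.921
pH = 10.41 − (+2.921) = 7.49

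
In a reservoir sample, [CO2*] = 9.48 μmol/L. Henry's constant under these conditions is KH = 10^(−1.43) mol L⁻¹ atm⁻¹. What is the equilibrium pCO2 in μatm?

pCO2 = 255 μatm

KH = 10^(−1.43) = 3.715×10^-2 mol L⁻¹ atm⁻¹
pCO2 = [CO2*]/KH = 9.48×10^-6 / 3.715×10^-2 = 2.55×10^-4 atm = 255 μatm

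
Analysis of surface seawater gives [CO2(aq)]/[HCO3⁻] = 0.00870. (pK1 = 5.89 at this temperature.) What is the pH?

From K1 = [H⁺][HCO3⁻]/[CO2(aq)]:  pH = pK1 − log₁₀([CO2(aq)]/[HCO3⁻])
log₁₀(0.00870) = -2.060
pH = 5.89 − (-2.060) = 7.95

pH = 7.95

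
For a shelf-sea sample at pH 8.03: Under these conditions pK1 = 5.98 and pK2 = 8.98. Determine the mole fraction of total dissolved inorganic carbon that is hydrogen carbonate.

α₁ = 0.892

α₁ = 1 / (1 + [H⁺]/K1 + K2/[H⁺]) = 1 / (1 + 10^-2.05 + 10^-0.95)
   = 1 / (1 + 0.0089125 + 0.11220) = 1/1.1211 = 0.8920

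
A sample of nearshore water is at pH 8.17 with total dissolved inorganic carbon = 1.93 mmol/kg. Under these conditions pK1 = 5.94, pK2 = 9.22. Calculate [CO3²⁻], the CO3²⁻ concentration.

α₂ = 1 / (1 + [H⁺]/K2 + [H⁺]²/(K1K2)) = 1 / (1 + 10^+1.05 + 10^-1.18)
   = 1 / (1 + 11.220 + 0.066069) = 1/12.286 = 0.08139
[CO3²⁻] = α₂ × DIC = 0.08139 × 1.93 = 0.157 mmol/kg

[CO3²⁻] = 0.157 mmol/kg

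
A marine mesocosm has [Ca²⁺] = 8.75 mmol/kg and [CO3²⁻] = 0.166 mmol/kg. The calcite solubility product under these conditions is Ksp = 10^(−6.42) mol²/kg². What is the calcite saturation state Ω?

Ω = 3.82

Ksp = 10^(−6.42) = 3.802×10^-7
Ω = [Ca²⁺][CO3²⁻]/Ksp = (8.75×10^-3)(0.166×10^-3) / 3.802×10^-7 = 3.82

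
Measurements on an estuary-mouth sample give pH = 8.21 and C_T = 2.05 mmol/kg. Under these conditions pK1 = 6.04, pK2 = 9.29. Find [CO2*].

α₀ = 1 / (1 + K1/[H⁺] + K1K2/[H⁺]²) = 1 / (1 + 10^+2.17 + 10^+1.09)
   = 1 / (1 + 147.91 + 12.303) = 1/161.21 = 0.006203
[CO2*] = α₀ × DIC = 0.006203 × 2.05 = 0.0127 mmol/kg = 12.7 μmol/kg

[CO2*] = 12.7 μmol/kg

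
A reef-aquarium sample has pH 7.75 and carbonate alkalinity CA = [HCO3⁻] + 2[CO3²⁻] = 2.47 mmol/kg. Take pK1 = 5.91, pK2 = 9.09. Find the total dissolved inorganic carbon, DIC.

CA = [HCO3⁻] + 2[CO3²⁻] = (α₁ + 2α₂)·DIC
At pH 7.75: [H⁺]/K1 = 10^-1.84 = 0.014454, K2/[H⁺] = 10^-1.34 = 0.045709
α₁ = 1/(1 + 0.014454 + 0.045709) = 1/1.0602 = 0.9433; α₂ = α₁·K2/[H⁺] = 0.04311
α₁ + 2α₂ = 1.0295
DIC = CA / (α₁ + 2α₂) = 2.47 / 1.0295 = 2.40 mmol/kg

DIC = 2.40 mmol/kg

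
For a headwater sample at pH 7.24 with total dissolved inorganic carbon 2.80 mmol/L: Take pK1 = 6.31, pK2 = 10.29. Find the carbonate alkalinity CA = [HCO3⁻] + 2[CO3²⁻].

CA = [HCO3⁻] + 2[CO3²⁻] = (α₁ + 2α₂)·DIC
At pH 7.24: [H⁺]/K1 = 10^-0.93 = 0.11749, K2/[H⁺] = 10^-3.05 = 0.00089125
α₁ = 1/(1 + 0.11749 + 0.00089125) = 1/1.1184 = 0.8941; α₂ = α₁·K2/[H⁺] = 0.0007969
α₁ + 2α₂ = 0.8957
CA = 0.8957 × 2.80 = 2.51 mmol/L

CA = 2.51 mmol/L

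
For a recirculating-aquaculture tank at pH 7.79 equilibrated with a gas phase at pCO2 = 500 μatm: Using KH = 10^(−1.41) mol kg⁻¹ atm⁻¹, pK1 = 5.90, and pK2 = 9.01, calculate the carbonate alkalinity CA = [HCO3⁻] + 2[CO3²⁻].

[CO2*] = KH · pCO2 = 10^(−1.41) × 500×10^-6 = 1.945×10^-5 mol/kg
α₀ = 1/(1 + K1/[H⁺] + K1K2/[H⁺]²) = 1/(1 + 10^+1.89 + 10^+0.67) = 0.01200
DIC = [CO2*]/α₀ = 1.945×10^-5 / 0.01200 = 1.620 mmol/kg
CA = (α₁ + 2α₂)·DIC = (0.9318 + 2×0.05615) × 1.620 = 1.69 mmol/kg

CA = 1.69 mmol/kg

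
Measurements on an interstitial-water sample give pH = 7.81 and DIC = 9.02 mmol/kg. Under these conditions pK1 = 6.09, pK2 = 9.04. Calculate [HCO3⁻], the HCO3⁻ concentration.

[HCO3⁻] = 8.37 mmol/kg

α₁ = 1 / (1 + [H⁺]/K1 + K2/[H⁺]) = 1 / (1 + 10^-1.72 + 10^-1.23)
   = 1 / (1 + 0.019055 + 0.058884) = 1/1.0779 = 0.9277
[HCO3⁻] = α₁ × DIC = 0.9277 × 9.02 = 8.37 mmol/kg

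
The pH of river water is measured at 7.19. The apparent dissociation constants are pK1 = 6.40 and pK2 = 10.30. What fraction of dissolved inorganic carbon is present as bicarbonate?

α₁ = 0.860

α₁ = 1 / (1 + [H⁺]/K1 + K2/[H⁺]) = 1 / (1 + 10^-0.79 + 10^-3.11)
   = 1 / (1 + 0.16218 + 0.00077625) = 1/1.1630 = 0.8599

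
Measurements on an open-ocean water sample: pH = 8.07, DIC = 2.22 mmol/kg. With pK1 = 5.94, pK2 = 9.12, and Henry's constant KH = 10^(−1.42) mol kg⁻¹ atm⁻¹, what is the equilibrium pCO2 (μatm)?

α₀ = 1 / (1 + K1/[H⁺] + K1K2/[H⁺]²) = 1 / (1 + 10^+2.13 + 10^+1.08)
   = 1 / (1 + 134.90 + 12.023) = 1/147.92 = 0.006760
[CO2*] = α₀ × DIC = 0.006760 × 2.22 = 0.01501 mmol/kg = 15.01 μmol/kg
pCO2 = [CO2*]/KH = 1.501×10^-5 / 3.802×10^-2 = 395 μatm

pCO2 = 395 μatm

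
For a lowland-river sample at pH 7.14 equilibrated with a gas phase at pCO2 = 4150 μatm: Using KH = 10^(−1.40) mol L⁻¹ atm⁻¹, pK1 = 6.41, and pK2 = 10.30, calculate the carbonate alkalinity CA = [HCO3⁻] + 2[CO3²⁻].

CA = 0.888 mmol/L

[CO2*] = KH · pCO2 = 10^(−1.40) × 4150×10^-6 = 1.652×10^-4 mol/L
α₀ = 1/(1 + K1/[H⁺] + K1K2/[H⁺]²) = 1/(1 + 10^+0.73 + 10^-2.43) = 0.1569
DIC = [CO2*]/α₀ = 1.652×10^-4 / 0.1569 = 1.053 mmol/L
CA = (α₁ + 2α₂)·DIC = (0.8425 + 2×0.0005829) × 1.053 = 0.888 mmol/L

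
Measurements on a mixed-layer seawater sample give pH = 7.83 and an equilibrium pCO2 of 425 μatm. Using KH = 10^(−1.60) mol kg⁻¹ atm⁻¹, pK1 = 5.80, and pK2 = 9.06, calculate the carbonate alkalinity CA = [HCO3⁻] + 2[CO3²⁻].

[CO2*] = KH · pCO2 = 10^(−1.60) × 425×10^-6 = 1.068×10^-5 mol/kg
α₀ = 1/(1 + K1/[H⁺] + K1K2/[H⁺]²) = 1/(1 + 10^+2.03 + 10^+0.80) = 0.008737
DIC = [CO2*]/α₀ = 1.068×10^-5 / 0.008737 = 1.222 mmol/kg
CA = (α₁ + 2α₂)·DIC = (0.9361 + 2×0.05512) × 1.222 = 1.28 mmol/kg

CA = 1.28 mmol/kg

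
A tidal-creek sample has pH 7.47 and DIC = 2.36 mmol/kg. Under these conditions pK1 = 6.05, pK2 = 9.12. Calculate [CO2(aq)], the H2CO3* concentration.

α₀ = 1 / (1 + K1/[H⁺] + K1K2/[H⁺]²) = 1 / (1 + 10^+1.42 + 10^-0.23)
   = 1 / (1 + 26.303 + 0.58884) = 1/27.892 = 0.03585
[CO2*] = α₀ × DIC = 0.03585 × 2.36 = 0.0846 mmol/kg

[CO2*] = 0.0846 mmol/kg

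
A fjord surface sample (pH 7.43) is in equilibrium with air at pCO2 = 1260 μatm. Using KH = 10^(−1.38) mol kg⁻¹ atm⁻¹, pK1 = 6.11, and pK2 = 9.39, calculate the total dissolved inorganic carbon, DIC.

DIC = 1.16 mmol/kg

[CO2*] = KH · pCO2 = 10^(−1.38) × 1260×10^-6 = 5.253×10^-5 mol/kg
α₀ = 1/(1 + K1/[H⁺] + K1K2/[H⁺]²) = 1/(1 + 10^+1.32 + 10^-0.64) = 0.04520
DIC = [CO2*]/α₀ = 5.253×10^-5 / 0.04520 = 1.16 mmol/kg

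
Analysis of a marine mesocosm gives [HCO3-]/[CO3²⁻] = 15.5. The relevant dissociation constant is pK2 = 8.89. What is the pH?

From K2 = [H⁺][CO3²⁻]/[HCO3-]:  pH = pK2 − log₁₀([HCO3-]/[CO3²⁻])
log₁₀(15.5) = +1.190
pH = 8.89 − (+1.190) = 7.70

pH = 7.70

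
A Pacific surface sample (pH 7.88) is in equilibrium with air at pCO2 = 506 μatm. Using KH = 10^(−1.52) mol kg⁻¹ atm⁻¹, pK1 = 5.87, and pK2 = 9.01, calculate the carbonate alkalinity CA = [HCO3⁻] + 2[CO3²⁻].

CA = 1.80 mmol/kg

[CO2*] = KH · pCO2 = 10^(−1.52) × 506×10^-6 = 1.528×10^-5 mol/kg
α₀ = 1/(1 + K1/[H⁺] + K1K2/[H⁺]²) = 1/(1 + 10^+2.01 + 10^+0.88) = 0.009016
DIC = [CO2*]/α₀ = 1.528×10^-5 / 0.009016 = 1.695 mmol/kg
CA = (α₁ + 2α₂)·DIC = (0.9226 + 2×0.06839) × 1.695 = 1.80 mmol/kg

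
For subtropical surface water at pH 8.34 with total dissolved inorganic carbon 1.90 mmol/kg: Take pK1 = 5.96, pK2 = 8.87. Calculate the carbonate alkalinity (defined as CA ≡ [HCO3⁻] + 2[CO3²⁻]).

CA = [HCO3⁻] + 2[CO3²⁻] = (α₁ + 2α₂)·DIC
At pH 8.34: [H⁺]/K1 = 10^-2.38 = 0.0041687, K2/[H⁺] = 10^-0.53 = 0.29512
α₁ = 1/(1 + 0.0041687 + 0.29512) = 1/1.2993 = 0.7697; α₂ = α₁·K2/[H⁺] = 0.2271
α₁ + 2α₂ = 1.2239
CA = 1.2239 × 1.90 = 2.33 mmol/kg

CA = 2.33 mmol/kg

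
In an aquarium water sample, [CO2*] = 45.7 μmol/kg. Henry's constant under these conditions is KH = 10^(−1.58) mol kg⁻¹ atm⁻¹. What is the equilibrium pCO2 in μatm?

pCO2 = 1740 μatm

KH = 10^(−1.58) = 2.630×10^-2 mol kg⁻¹ atm⁻¹
pCO2 = [CO2*]/KH = 45.7×10^-6 / 2.630×10^-2 = 1.74×10^-3 atm = 1740 μatm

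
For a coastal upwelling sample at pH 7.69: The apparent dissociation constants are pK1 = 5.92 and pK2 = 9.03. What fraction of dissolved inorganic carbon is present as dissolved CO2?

α₀ = 0.0160

α₀ = 1 / (1 + K1/[H⁺] + K1K2/[H⁺]²) = 1 / (1 + 10^+1.77 + 10^+0.43)
   = 1 / (1 + 58.884 + 2.6915) = 1/62.576 = 0.01598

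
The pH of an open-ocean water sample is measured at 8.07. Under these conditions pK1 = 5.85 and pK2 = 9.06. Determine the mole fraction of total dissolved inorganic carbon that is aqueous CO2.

α₀ = 1 / (1 + K1/[H⁺] + K1K2/[H⁺]²) = 1 / (1 + 10^+2.22 + 10^+1.23)
   = 1 / (1 + 165.96 + 16.982) = 1/183.94 = 0.005437

α₀ = 0.00544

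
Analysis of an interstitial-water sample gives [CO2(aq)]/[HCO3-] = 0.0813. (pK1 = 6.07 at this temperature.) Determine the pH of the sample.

From K1 = [H⁺][HCO3-]/[CO2(aq)]:  pH = pK1 − log₁₀([CO2(aq)]/[HCO3-])
log₁₀(0.0813) = -1.090
pH = 6.07 − (-1.090) = 7.16

pH = 7.16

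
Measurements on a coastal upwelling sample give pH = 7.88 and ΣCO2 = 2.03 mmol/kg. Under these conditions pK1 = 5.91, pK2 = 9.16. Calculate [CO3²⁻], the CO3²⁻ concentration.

α₂ = 1 / (1 + [H⁺]/K2 + [H⁺]²/(K1K2)) = 1 / (1 + 10^+1.28 + 10^-0.69)
   = 1 / (1 + 19.055 + 0.20417) = 1/20.259 = 0.04936
[CO3²⁻] = α₂ × DIC = 0.04936 × 2.03 = 0.100 mmol/kg

[CO3²⁻] = 0.100 mmol/kg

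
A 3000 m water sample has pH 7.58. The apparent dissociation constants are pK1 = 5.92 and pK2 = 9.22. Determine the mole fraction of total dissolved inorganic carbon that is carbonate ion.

α₂ = 1 / (1 + [H⁺]/K2 + [H⁺]²/(K1K2)) = 1 / (1 + 10^+1.64 + 10^-0.02)
   = 1 / (1 + 43.652 + 0.95499) = 1/45.607 = 0.02193

α₂ = 0.0219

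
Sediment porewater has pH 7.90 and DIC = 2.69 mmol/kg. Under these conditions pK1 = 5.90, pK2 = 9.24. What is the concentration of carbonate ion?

α₂ = 1 / (1 + [H⁺]/K2 + [H⁺]²/(K1K2)) = 1 / (1 + 10^+1.34 + 10^-0.66)
   = 1 / (1 + 21.878 + 0.21878) = 1/23.096 = 0.04330
[CO3²⁻] = α₂ × DIC = 0.04330 × 2.69 = 0.116 mmol/kg

[CO3²⁻] = 0.116 mmol/kg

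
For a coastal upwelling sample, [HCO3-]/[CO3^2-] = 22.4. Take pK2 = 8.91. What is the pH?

pH = 7.56

From K2 = [H⁺][CO3^2-]/[HCO3-]:  pH = pK2 − log₁₀([HCO3-]/[CO3^2-])
log₁₀(22.4) = +1.350
pH = 8.91 − (+1.350) = 7.56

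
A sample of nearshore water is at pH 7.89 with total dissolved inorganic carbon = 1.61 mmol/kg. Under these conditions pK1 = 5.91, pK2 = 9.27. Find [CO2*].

[CO2*] = 16.0 μmol/kg

α₀ = 1 / (1 + K1/[H⁺] + K1K2/[H⁺]²) = 1 / (1 + 10^+1.98 + 10^+0.60)
   = 1 / (1 + 95.499 + 3.9811) = 1/100.48 = 0.009952
[CO2*] = α₀ × DIC = 0.009952 × 1.61 = 0.0160 mmol/kg = 16.0 μmol/kg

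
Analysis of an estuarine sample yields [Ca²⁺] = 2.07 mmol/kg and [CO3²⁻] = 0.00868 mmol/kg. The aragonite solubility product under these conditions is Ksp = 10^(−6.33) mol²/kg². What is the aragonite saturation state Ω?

Ksp = 10^(−6.33) = 4.677×10^-7
Ω = [Ca²⁺][CO3²⁻]/Ksp = (2.07×10^-3)(0.00868×10^-3) / 4.677×10^-7 = 0.0384

Ω = 0.0384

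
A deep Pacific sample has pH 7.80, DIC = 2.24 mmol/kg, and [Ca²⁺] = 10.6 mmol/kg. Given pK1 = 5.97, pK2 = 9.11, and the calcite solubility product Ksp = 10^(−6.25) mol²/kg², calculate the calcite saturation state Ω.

α₂ = 1 / (1 + [H⁺]/K2 + [H⁺]²/(K1K2)) = 1 / (1 + 10^+1.31 + 10^-0.52)
   = 1 / (1 + 20.417 + 0.30200) = 1/21.719 = 0.04604
[CO3²⁻] = α₂ × DIC = 0.04604 × 2.24 = 0.1031 mmol/kg
Ksp = 10^(−6.25) = 5.623×10^-7
Ω = [Ca²⁺][CO3²⁻]/Ksp = (10.6×10^-3)(1.031×10^-4) / 5.623×10^-7 = 1.94

Ω = 1.94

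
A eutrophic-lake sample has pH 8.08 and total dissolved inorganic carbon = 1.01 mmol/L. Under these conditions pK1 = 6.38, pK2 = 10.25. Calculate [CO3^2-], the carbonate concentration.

α₂ = 1 / (1 + [H⁺]/K2 + [H⁺]²/(K1K2)) = 1 / (1 + 10^+2.17 + 10^+0.47)
   = 1 / (1 + 147.91 + 2.9512) = 1/151.86 = 0.006585
[CO3²⁻] = α₂ × DIC = 0.006585 × 1.01 = 0.00665 mmol/L = 6.65 μmol/L

[CO3²⁻] = 6.65 μmol/L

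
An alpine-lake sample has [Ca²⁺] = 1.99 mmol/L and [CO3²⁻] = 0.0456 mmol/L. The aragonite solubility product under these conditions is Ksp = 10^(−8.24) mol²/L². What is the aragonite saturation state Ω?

Ksp = 10^(−8.24) = 5.754×10^-9
Ω = [Ca²⁺][CO3²⁻]/Ksp = (1.99×10^-3)(0.0456×10^-3) / 5.754×10^-9 = 15.8

Ω = 15.8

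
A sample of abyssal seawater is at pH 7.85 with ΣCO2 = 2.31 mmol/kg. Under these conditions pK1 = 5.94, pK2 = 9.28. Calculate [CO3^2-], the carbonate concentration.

α₂ = 1 / (1 + [H⁺]/K2 + [H⁺]²/(K1K2)) = 1 / (1 + 10^+1.43 + 10^-0.48)
   = 1 / (1 + 26.915 + 0.33113) = 1/28.246 = 0.03540
[CO3²⁻] = α₂ × DIC = 0.03540 × 2.31 = 0.0818 mmol/kg

[CO3²⁻] = 0.0818 mmol/kg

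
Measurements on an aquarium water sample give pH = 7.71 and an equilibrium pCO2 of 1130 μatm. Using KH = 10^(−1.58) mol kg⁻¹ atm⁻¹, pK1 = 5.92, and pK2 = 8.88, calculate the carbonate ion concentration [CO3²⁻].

[CO3²⁻] = 0.124 mmol/kg

[CO2*] = KH · pCO2 = 10^(−1.58) × 1130×10^-6 = 2.972×10^-5 mol/kg
α₀ = 1/(1 + K1/[H⁺] + K1K2/[H⁺]²) = 1/(1 + 10^+1.79 + 10^+0.62) = 0.01496
DIC = [CO2*]/α₀ = 2.972×10^-5 / 0.01496 = 1.986 mmol/kg
[CO3²⁻] = α₂·DIC; α₂ = 0.06238, so [CO3²⁻] = 0.06238 × 1.986 = 0.124 mmol/kg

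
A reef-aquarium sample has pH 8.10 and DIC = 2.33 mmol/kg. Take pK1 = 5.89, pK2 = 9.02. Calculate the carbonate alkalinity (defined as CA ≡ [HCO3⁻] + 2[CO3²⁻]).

CA = [HCO3⁻] + 2[CO3²⁻] = (α₁ + 2α₂)·DIC
At pH 8.10: [H⁺]/K1 = 10^-2.21 = 0.0061660, K2/[H⁺] = 10^-0.92 = 0.12023
α₁ = 1/(1 + 0.0061660 + 0.12023) = 1/1.1264 = 0.8878; α₂ = α₁·K2/[H⁺] = 0.1067
α₁ + 2α₂ = 1.1013
CA = 1.1013 × 2.33 = 2.57 mmol/kg

CA = 2.57 mmol/kg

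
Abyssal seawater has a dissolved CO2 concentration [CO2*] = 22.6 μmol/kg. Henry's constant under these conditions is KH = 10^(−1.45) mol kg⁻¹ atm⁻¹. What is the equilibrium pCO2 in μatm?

KH = 10^(−1.45) = 3.548×10^-2 mol kg⁻¹ atm⁻¹
pCO2 = [CO2*]/KH = 22.6×10^-6 / 3.548×10^-2 = 6.37×10^-4 atm = 637 μatm

pCO2 = 637 μatm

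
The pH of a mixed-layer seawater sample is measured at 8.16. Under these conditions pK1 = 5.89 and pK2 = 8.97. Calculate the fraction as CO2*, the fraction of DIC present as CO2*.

α₀ = 0.00463

α₀ = 1 / (1 + K1/[H⁺] + K1K2/[H⁺]²) = 1 / (1 + 10^+2.27 + 10^+1.46)
   = 1 / (1 + 186.21 + 28.840) = 1/216.05 = 0.004629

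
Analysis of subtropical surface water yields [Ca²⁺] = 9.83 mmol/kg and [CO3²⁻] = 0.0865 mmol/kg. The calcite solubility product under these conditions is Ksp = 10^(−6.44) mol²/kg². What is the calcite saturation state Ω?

Ksp = 10^(−6.44) = 3.631×10^-7
Ω = [Ca²⁺][CO3²⁻]/Ksp = (9.83×10^-3)(0.0865×10^-3) / 3.631×10^-7 = 2.34

Ω = 2.34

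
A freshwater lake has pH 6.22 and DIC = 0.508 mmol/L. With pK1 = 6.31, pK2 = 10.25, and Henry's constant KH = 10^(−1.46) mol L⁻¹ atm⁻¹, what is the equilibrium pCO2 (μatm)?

α₀ = 1 / (1 + K1/[H⁺] + K1K2/[H⁺]²) = 1 / (1 + 10^-0.09 + 10^-4.12)
   = 1 / (1 + 0.81283 + 7.5858×10^-5) = 1/1.8129 = 0.5516
[CO2*] = α₀ × DIC = 0.5516 × 0.508 = 0.2802 mmol/L
pCO2 = [CO2*]/KH = 2.802×10^-4 / 3.467×10^-2 = 8080 μatm

pCO2 = 8080 μatm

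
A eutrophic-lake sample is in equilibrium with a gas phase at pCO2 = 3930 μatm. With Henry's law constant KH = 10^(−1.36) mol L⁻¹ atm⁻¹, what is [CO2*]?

KH = 10^(−1.36) = 4.365×10^-2 mol L⁻¹ atm⁻¹
[CO2*] = KH · pCO2 = 4.365×10^-2 × 3930×10^-6 atm = 1.72×10^-4 mol/L

[CO2*] = 172 μmol/L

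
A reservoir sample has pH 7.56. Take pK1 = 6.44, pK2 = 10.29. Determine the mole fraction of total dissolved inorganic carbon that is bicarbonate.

α₁ = 0.928

α₁ = 1 / (1 + [H⁺]/K1 + K2/[H⁺]) = 1 / (1 + 10^-1.12 + 10^-2.73)
   = 1 / (1 + 0.075858 + 0.0018621) = 1/1.0777 = 0.9279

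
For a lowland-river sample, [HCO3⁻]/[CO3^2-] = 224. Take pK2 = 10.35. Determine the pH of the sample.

pH = 8.00

From K2 = [H⁺][CO3^2-]/[HCO3⁻]:  pH = pK2 − log₁₀([HCO3⁻]/[CO3^2-])
log₁₀(224) = +2.350
pH = 10.35 − (+2.350) = 8.00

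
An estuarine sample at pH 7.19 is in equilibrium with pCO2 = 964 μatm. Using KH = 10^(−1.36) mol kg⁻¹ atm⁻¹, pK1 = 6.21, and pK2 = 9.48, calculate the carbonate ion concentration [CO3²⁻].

[CO3²⁻] = 2.06 μmol/kg

[CO2*] = KH · pCO2 = 10^(−1.36) × 964×10^-6 = 4.208×10^-5 mol/kg
α₀ = 1/(1 + K1/[H⁺] + K1K2/[H⁺]²) = 1/(1 + 10^+0.98 + 10^-1.31) = 0.09435
DIC = [CO2*]/α₀ = 4.208×10^-5 / 0.09435 = 0.4460 mmol/kg
[CO3²⁻] = α₂·DIC; α₂ = 0.004621, so [CO3²⁻] = 0.004621 × 0.4460 = 0.00206 mmol/kg = 2.06 μmol/kg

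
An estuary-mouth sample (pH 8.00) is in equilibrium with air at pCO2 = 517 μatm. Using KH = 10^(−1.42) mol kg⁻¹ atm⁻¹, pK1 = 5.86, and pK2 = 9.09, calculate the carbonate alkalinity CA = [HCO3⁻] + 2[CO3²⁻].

CA = 3.15 mmol/kg

[CO2*] = KH · pCO2 = 10^(−1.42) × 517×10^-6 = 1.966×10^-5 mol/kg
α₀ = 1/(1 + K1/[H⁺] + K1K2/[H⁺]²) = 1/(1 + 10^+2.14 + 10^+1.05) = 0.006655
DIC = [CO2*]/α₀ = 1.966×10^-5 / 0.006655 = 2.953 mmol/kg
CA = (α₁ + 2α₂)·DIC = (0.9187 + 2×0.07467) × 2.953 = 3.15 mmol/kg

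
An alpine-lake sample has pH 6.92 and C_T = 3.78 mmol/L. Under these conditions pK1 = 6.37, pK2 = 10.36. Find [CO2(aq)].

α₀ = 1 / (1 + K1/[H⁺] + K1K2/[H⁺]²) = 1 / (1 + 10^+0.55 + 10^-2.89)
   = 1 / (1 + 3.5481 + 0.0012882) = 1/4.5494 = 0.2198
[CO2*] = α₀ × DIC = 0.2198 × 3.78 = 0.831 mmol/L

[CO2*] = 0.831 mmol/L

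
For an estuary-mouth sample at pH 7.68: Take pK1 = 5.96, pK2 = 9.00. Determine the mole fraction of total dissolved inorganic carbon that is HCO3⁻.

α₁ = 0.937

α₁ = 1 / (1 + [H⁺]/K1 + K2/[H⁺]) = 1 / (1 + 10^-1.72 + 10^-1.32)
   = 1 / (1 + 0.019055 + 0.047863) = 1/1.0669 = 0.9373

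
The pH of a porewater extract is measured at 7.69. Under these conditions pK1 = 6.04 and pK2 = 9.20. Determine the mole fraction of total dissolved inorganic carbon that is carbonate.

α₂ = 0.0293

α₂ = 1 / (1 + [H⁺]/K2 + [H⁺]²/(K1K2)) = 1 / (1 + 10^+1.51 + 10^-0.14)
   = 1 / (1 + 32.359 + 0.72444) = 1/34.084 = 0.02934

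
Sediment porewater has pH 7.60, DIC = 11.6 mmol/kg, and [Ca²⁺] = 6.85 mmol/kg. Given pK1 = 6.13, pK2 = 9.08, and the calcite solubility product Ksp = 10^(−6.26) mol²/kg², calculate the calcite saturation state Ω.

Ω = 4.49

α₂ = 1 / (1 + [H⁺]/K2 + [H⁺]²/(K1K2)) = 1 / (1 + 10^+1.48 + 10^+0.01)
   = 1 / (1 + 30.200 + 1.0233) = 1/32.223 = 0.03103
[CO3²⁻] = α₂ × DIC = 0.03103 × 11.6 = 0.3600 mmol/kg
Ksp = 10^(−6.26) = 5.495×10^-7
Ω = [Ca²⁺][CO3²⁻]/Ksp = (6.85×10^-3)(3.600×10^-4) / 5.495×10^-7 = 4.49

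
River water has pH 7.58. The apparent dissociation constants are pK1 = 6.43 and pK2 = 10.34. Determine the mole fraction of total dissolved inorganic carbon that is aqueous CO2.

α₀ = 0.0660

α₀ = 1 / (1 + K1/[H⁺] + K1K2/[H⁺]²) = 1 / (1 + 10^+1.15 + 10^-1.61)
   = 1 / (1 + 14.125 + 0.024547) = 1/15.150 = 0.06601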